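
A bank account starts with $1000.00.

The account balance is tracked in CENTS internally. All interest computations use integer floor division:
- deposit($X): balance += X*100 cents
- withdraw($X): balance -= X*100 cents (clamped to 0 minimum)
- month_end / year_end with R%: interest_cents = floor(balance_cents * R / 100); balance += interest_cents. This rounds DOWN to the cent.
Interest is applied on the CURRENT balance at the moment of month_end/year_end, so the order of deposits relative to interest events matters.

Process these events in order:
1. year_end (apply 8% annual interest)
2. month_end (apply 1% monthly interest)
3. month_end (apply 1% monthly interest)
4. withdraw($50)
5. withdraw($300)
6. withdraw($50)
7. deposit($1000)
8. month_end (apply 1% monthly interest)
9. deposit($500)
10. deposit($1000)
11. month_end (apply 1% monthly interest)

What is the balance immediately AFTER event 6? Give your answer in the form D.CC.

Answer: 701.70

Derivation:
After 1 (year_end (apply 8% annual interest)): balance=$1080.00 total_interest=$80.00
After 2 (month_end (apply 1% monthly interest)): balance=$1090.80 total_interest=$90.80
After 3 (month_end (apply 1% monthly interest)): balance=$1101.70 total_interest=$101.70
After 4 (withdraw($50)): balance=$1051.70 total_interest=$101.70
After 5 (withdraw($300)): balance=$751.70 total_interest=$101.70
After 6 (withdraw($50)): balance=$701.70 total_interest=$101.70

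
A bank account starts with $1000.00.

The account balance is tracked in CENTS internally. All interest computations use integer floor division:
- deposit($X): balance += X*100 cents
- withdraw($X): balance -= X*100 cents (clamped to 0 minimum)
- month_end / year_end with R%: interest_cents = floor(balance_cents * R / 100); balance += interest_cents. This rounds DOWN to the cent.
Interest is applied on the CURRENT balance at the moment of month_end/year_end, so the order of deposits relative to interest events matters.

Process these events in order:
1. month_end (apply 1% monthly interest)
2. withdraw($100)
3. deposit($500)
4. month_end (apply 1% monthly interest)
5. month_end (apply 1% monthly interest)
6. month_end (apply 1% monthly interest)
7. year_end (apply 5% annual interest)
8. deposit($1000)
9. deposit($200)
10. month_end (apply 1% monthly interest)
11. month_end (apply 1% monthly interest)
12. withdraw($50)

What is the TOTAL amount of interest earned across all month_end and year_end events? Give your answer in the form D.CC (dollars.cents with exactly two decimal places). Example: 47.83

Answer: 180.12

Derivation:
After 1 (month_end (apply 1% monthly interest)): balance=$1010.00 total_interest=$10.00
After 2 (withdraw($100)): balance=$910.00 total_interest=$10.00
After 3 (deposit($500)): balance=$1410.00 total_interest=$10.00
After 4 (month_end (apply 1% monthly interest)): balance=$1424.10 total_interest=$24.10
After 5 (month_end (apply 1% monthly interest)): balance=$1438.34 total_interest=$38.34
After 6 (month_end (apply 1% monthly interest)): balance=$1452.72 total_interest=$52.72
After 7 (year_end (apply 5% annual interest)): balance=$1525.35 total_interest=$125.35
After 8 (deposit($1000)): balance=$2525.35 total_interest=$125.35
After 9 (deposit($200)): balance=$2725.35 total_interest=$125.35
After 10 (month_end (apply 1% monthly interest)): balance=$2752.60 total_interest=$152.60
After 11 (month_end (apply 1% monthly interest)): balance=$2780.12 total_interest=$180.12
After 12 (withdraw($50)): balance=$2730.12 total_interest=$180.12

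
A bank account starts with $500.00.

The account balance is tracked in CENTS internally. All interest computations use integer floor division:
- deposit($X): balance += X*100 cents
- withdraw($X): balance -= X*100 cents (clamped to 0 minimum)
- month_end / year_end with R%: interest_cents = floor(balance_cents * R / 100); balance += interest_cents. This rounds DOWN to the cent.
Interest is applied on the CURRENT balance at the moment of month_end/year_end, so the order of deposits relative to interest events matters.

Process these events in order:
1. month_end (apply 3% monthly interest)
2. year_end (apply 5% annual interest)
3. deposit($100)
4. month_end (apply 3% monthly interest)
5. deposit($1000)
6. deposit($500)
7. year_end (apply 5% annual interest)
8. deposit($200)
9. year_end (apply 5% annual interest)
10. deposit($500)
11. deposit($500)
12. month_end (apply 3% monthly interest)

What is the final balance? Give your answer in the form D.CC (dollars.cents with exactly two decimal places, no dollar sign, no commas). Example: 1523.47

Answer: 3699.09

Derivation:
After 1 (month_end (apply 3% monthly interest)): balance=$515.00 total_interest=$15.00
After 2 (year_end (apply 5% annual interest)): balance=$540.75 total_interest=$40.75
After 3 (deposit($100)): balance=$640.75 total_interest=$40.75
After 4 (month_end (apply 3% monthly interest)): balance=$659.97 total_interest=$59.97
After 5 (deposit($1000)): balance=$1659.97 total_interest=$59.97
After 6 (deposit($500)): balance=$2159.97 total_interest=$59.97
After 7 (year_end (apply 5% annual interest)): balance=$2267.96 total_interest=$167.96
After 8 (deposit($200)): balance=$2467.96 total_interest=$167.96
After 9 (year_end (apply 5% annual interest)): balance=$2591.35 total_interest=$291.35
After 10 (deposit($500)): balance=$3091.35 total_interest=$291.35
After 11 (deposit($500)): balance=$3591.35 total_interest=$291.35
After 12 (month_end (apply 3% monthly interest)): balance=$3699.09 total_interest=$399.09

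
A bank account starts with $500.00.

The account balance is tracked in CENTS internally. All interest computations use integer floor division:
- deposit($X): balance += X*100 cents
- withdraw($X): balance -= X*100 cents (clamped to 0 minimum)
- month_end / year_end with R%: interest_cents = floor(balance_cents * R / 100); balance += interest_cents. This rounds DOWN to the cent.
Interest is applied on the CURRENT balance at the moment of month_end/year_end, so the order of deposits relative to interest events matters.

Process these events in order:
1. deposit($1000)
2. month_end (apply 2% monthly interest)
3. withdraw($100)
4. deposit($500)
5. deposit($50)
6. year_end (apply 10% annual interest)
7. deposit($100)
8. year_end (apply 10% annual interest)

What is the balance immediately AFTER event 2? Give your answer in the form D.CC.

Answer: 1530.00

Derivation:
After 1 (deposit($1000)): balance=$1500.00 total_interest=$0.00
After 2 (month_end (apply 2% monthly interest)): balance=$1530.00 total_interest=$30.00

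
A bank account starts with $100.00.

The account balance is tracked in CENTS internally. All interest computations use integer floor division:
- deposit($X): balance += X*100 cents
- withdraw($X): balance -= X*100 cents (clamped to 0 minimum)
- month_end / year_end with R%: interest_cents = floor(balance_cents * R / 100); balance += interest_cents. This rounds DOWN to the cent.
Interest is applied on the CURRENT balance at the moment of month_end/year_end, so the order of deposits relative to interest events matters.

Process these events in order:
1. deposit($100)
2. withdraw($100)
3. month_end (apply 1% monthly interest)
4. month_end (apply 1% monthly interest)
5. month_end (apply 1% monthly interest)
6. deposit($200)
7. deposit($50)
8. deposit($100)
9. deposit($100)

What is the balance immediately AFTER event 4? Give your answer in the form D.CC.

Answer: 102.01

Derivation:
After 1 (deposit($100)): balance=$200.00 total_interest=$0.00
After 2 (withdraw($100)): balance=$100.00 total_interest=$0.00
After 3 (month_end (apply 1% monthly interest)): balance=$101.00 total_interest=$1.00
After 4 (month_end (apply 1% monthly interest)): balance=$102.01 total_interest=$2.01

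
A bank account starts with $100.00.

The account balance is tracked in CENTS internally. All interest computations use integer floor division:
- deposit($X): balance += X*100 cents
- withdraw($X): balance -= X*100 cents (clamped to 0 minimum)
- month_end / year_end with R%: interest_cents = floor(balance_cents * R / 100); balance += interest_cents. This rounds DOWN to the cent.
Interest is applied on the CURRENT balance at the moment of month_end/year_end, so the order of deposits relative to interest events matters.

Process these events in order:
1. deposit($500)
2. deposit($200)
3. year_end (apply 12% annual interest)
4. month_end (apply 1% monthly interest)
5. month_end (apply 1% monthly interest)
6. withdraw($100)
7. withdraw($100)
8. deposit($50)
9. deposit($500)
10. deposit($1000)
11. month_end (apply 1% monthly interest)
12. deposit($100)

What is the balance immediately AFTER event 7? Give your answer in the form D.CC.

After 1 (deposit($500)): balance=$600.00 total_interest=$0.00
After 2 (deposit($200)): balance=$800.00 total_interest=$0.00
After 3 (year_end (apply 12% annual interest)): balance=$896.00 total_interest=$96.00
After 4 (month_end (apply 1% monthly interest)): balance=$904.96 total_interest=$104.96
After 5 (month_end (apply 1% monthly interest)): balance=$914.00 total_interest=$114.00
After 6 (withdraw($100)): balance=$814.00 total_interest=$114.00
After 7 (withdraw($100)): balance=$714.00 total_interest=$114.00

Answer: 714.00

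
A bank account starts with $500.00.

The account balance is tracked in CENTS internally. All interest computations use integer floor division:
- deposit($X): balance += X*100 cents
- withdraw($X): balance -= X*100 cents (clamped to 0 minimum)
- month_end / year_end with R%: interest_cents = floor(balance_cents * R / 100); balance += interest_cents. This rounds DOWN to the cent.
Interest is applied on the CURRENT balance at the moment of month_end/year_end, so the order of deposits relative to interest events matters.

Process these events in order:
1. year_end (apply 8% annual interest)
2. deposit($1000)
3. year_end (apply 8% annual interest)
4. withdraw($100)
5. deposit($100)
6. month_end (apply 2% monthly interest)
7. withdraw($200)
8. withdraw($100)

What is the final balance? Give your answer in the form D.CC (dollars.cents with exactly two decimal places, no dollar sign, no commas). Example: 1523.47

After 1 (year_end (apply 8% annual interest)): balance=$540.00 total_interest=$40.00
After 2 (deposit($1000)): balance=$1540.00 total_interest=$40.00
After 3 (year_end (apply 8% annual interest)): balance=$1663.20 total_interest=$163.20
After 4 (withdraw($100)): balance=$1563.20 total_interest=$163.20
After 5 (deposit($100)): balance=$1663.20 total_interest=$163.20
After 6 (month_end (apply 2% monthly interest)): balance=$1696.46 total_interest=$196.46
After 7 (withdraw($200)): balance=$1496.46 total_interest=$196.46
After 8 (withdraw($100)): balance=$1396.46 total_interest=$196.46

Answer: 1396.46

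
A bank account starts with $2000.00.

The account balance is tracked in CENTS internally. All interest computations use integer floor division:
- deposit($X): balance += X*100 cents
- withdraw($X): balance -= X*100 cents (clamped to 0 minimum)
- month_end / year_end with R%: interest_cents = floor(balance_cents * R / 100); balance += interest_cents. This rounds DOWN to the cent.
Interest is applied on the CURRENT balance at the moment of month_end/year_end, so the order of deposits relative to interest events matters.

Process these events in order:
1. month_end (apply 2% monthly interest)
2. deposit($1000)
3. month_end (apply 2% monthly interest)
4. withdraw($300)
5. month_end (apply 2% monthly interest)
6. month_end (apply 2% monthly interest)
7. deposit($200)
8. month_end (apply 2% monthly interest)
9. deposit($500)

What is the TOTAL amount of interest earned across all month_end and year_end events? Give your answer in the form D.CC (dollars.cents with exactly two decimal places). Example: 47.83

After 1 (month_end (apply 2% monthly interest)): balance=$2040.00 total_interest=$40.00
After 2 (deposit($1000)): balance=$3040.00 total_interest=$40.00
After 3 (month_end (apply 2% monthly interest)): balance=$3100.80 total_interest=$100.80
After 4 (withdraw($300)): balance=$2800.80 total_interest=$100.80
After 5 (month_end (apply 2% monthly interest)): balance=$2856.81 total_interest=$156.81
After 6 (month_end (apply 2% monthly interest)): balance=$2913.94 total_interest=$213.94
After 7 (deposit($200)): balance=$3113.94 total_interest=$213.94
After 8 (month_end (apply 2% monthly interest)): balance=$3176.21 total_interest=$276.21
After 9 (deposit($500)): balance=$3676.21 total_interest=$276.21

Answer: 276.21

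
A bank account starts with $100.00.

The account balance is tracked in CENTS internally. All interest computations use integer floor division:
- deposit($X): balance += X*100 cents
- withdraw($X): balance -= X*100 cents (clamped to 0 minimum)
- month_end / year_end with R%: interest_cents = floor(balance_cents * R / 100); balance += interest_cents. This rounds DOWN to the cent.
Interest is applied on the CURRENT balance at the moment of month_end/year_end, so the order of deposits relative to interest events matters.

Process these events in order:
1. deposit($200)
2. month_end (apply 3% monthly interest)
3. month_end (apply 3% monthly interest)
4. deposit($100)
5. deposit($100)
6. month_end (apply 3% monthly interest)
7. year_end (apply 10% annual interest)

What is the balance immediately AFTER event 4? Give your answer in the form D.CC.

Answer: 418.27

Derivation:
After 1 (deposit($200)): balance=$300.00 total_interest=$0.00
After 2 (month_end (apply 3% monthly interest)): balance=$309.00 total_interest=$9.00
After 3 (month_end (apply 3% monthly interest)): balance=$318.27 total_interest=$18.27
After 4 (deposit($100)): balance=$418.27 total_interest=$18.27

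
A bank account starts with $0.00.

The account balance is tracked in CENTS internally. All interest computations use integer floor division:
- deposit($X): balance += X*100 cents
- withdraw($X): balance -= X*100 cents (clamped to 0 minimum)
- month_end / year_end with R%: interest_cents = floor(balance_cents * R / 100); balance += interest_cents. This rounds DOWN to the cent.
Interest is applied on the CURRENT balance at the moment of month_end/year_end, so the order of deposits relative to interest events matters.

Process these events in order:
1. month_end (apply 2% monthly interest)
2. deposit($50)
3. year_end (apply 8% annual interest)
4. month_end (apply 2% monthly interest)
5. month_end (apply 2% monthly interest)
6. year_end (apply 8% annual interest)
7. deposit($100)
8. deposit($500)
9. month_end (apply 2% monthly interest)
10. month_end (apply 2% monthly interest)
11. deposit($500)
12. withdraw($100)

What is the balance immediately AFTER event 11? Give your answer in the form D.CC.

Answer: 1187.35

Derivation:
After 1 (month_end (apply 2% monthly interest)): balance=$0.00 total_interest=$0.00
After 2 (deposit($50)): balance=$50.00 total_interest=$0.00
After 3 (year_end (apply 8% annual interest)): balance=$54.00 total_interest=$4.00
After 4 (month_end (apply 2% monthly interest)): balance=$55.08 total_interest=$5.08
After 5 (month_end (apply 2% monthly interest)): balance=$56.18 total_interest=$6.18
After 6 (year_end (apply 8% annual interest)): balance=$60.67 total_interest=$10.67
After 7 (deposit($100)): balance=$160.67 total_interest=$10.67
After 8 (deposit($500)): balance=$660.67 total_interest=$10.67
After 9 (month_end (apply 2% monthly interest)): balance=$673.88 total_interest=$23.88
After 10 (month_end (apply 2% monthly interest)): balance=$687.35 total_interest=$37.35
After 11 (deposit($500)): balance=$1187.35 total_interest=$37.35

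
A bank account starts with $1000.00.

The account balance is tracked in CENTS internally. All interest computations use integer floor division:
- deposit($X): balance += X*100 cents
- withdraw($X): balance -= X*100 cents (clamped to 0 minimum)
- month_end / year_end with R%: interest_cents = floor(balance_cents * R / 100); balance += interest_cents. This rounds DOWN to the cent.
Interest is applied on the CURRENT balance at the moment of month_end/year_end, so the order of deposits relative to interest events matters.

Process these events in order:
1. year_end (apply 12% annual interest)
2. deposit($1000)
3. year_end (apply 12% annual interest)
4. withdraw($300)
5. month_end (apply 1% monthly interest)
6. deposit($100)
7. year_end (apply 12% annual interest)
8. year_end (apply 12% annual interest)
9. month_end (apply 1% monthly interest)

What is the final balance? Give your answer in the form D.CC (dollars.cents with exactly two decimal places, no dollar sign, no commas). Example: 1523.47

After 1 (year_end (apply 12% annual interest)): balance=$1120.00 total_interest=$120.00
After 2 (deposit($1000)): balance=$2120.00 total_interest=$120.00
After 3 (year_end (apply 12% annual interest)): balance=$2374.40 total_interest=$374.40
After 4 (withdraw($300)): balance=$2074.40 total_interest=$374.40
After 5 (month_end (apply 1% monthly interest)): balance=$2095.14 total_interest=$395.14
After 6 (deposit($100)): balance=$2195.14 total_interest=$395.14
After 7 (year_end (apply 12% annual interest)): balance=$2458.55 total_interest=$658.55
After 8 (year_end (apply 12% annual interest)): balance=$2753.57 total_interest=$953.57
After 9 (month_end (apply 1% monthly interest)): balance=$2781.10 total_interest=$981.10

Answer: 2781.10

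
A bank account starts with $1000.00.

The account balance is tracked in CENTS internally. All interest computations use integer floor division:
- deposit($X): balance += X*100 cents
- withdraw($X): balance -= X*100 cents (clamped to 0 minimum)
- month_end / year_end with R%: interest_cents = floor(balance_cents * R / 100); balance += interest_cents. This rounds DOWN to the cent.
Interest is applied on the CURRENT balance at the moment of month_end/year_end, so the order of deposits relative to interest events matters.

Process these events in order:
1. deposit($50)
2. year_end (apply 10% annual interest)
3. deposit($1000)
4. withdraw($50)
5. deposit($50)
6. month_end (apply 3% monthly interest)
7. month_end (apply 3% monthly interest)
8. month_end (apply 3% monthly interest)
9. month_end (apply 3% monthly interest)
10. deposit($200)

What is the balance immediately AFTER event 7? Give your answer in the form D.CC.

After 1 (deposit($50)): balance=$1050.00 total_interest=$0.00
After 2 (year_end (apply 10% annual interest)): balance=$1155.00 total_interest=$105.00
After 3 (deposit($1000)): balance=$2155.00 total_interest=$105.00
After 4 (withdraw($50)): balance=$2105.00 total_interest=$105.00
After 5 (deposit($50)): balance=$2155.00 total_interest=$105.00
After 6 (month_end (apply 3% monthly interest)): balance=$2219.65 total_interest=$169.65
After 7 (month_end (apply 3% monthly interest)): balance=$2286.23 total_interest=$236.23

Answer: 2286.23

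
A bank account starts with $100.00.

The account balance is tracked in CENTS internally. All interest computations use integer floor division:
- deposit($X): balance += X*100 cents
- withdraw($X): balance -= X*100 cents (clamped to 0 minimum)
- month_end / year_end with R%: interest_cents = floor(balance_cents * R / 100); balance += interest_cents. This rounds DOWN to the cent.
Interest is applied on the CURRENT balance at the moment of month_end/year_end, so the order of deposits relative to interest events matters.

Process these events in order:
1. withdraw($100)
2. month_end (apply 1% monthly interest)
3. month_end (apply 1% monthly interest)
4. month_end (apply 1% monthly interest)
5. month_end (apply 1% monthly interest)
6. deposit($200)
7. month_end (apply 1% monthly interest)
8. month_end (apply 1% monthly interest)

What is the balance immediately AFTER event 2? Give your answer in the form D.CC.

After 1 (withdraw($100)): balance=$0.00 total_interest=$0.00
After 2 (month_end (apply 1% monthly interest)): balance=$0.00 total_interest=$0.00

Answer: 0.00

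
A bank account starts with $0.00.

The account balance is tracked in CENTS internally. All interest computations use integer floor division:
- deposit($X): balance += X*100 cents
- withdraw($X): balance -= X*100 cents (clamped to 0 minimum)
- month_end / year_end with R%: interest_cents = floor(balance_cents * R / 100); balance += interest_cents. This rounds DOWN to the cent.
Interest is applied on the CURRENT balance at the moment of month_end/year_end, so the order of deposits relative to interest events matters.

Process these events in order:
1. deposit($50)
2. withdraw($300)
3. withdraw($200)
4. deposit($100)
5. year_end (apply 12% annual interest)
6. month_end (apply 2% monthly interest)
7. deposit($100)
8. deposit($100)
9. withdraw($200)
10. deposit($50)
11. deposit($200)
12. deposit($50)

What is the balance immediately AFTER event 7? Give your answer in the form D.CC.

Answer: 214.24

Derivation:
After 1 (deposit($50)): balance=$50.00 total_interest=$0.00
After 2 (withdraw($300)): balance=$0.00 total_interest=$0.00
After 3 (withdraw($200)): balance=$0.00 total_interest=$0.00
After 4 (deposit($100)): balance=$100.00 total_interest=$0.00
After 5 (year_end (apply 12% annual interest)): balance=$112.00 total_interest=$12.00
After 6 (month_end (apply 2% monthly interest)): balance=$114.24 total_interest=$14.24
After 7 (deposit($100)): balance=$214.24 total_interest=$14.24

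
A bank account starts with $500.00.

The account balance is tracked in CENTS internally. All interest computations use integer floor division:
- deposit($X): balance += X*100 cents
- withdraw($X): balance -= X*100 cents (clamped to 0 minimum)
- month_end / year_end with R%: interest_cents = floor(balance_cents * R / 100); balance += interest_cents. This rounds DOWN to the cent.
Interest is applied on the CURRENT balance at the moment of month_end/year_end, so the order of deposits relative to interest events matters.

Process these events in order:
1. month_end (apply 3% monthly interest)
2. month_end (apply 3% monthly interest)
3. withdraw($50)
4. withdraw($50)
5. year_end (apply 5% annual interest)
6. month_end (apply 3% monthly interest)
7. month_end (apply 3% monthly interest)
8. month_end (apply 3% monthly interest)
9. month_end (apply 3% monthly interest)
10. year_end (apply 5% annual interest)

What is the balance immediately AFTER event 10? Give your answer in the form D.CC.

Answer: 534.10

Derivation:
After 1 (month_end (apply 3% monthly interest)): balance=$515.00 total_interest=$15.00
After 2 (month_end (apply 3% monthly interest)): balance=$530.45 total_interest=$30.45
After 3 (withdraw($50)): balance=$480.45 total_interest=$30.45
After 4 (withdraw($50)): balance=$430.45 total_interest=$30.45
After 5 (year_end (apply 5% annual interest)): balance=$451.97 total_interest=$51.97
After 6 (month_end (apply 3% monthly interest)): balance=$465.52 total_interest=$65.52
After 7 (month_end (apply 3% monthly interest)): balance=$479.48 total_interest=$79.48
After 8 (month_end (apply 3% monthly interest)): balance=$493.86 total_interest=$93.86
After 9 (month_end (apply 3% monthly interest)): balance=$508.67 total_interest=$108.67
After 10 (year_end (apply 5% annual interest)): balance=$534.10 total_interest=$134.10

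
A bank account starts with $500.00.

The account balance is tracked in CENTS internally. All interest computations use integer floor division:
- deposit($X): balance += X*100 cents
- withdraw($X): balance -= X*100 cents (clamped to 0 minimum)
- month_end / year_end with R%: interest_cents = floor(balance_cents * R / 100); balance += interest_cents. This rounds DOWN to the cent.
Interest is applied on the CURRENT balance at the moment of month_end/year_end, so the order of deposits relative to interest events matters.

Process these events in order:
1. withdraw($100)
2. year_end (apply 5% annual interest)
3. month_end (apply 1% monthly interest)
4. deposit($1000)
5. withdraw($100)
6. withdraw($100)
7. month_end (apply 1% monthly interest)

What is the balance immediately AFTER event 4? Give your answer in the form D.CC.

Answer: 1424.20

Derivation:
After 1 (withdraw($100)): balance=$400.00 total_interest=$0.00
After 2 (year_end (apply 5% annual interest)): balance=$420.00 total_interest=$20.00
After 3 (month_end (apply 1% monthly interest)): balance=$424.20 total_interest=$24.20
After 4 (deposit($1000)): balance=$1424.20 total_interest=$24.20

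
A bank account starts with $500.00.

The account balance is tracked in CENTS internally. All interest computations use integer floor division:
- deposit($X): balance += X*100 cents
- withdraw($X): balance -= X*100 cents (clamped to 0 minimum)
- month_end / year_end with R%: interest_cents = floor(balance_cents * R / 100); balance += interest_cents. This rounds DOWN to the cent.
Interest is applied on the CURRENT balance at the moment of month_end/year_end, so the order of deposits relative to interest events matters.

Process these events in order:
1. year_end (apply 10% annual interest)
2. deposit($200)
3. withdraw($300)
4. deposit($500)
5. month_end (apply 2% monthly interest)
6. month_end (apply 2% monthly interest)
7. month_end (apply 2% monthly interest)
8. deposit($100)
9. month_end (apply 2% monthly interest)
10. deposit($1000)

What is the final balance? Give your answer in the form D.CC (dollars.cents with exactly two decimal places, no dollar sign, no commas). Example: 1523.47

Answer: 2130.30

Derivation:
After 1 (year_end (apply 10% annual interest)): balance=$550.00 total_interest=$50.00
After 2 (deposit($200)): balance=$750.00 total_interest=$50.00
After 3 (withdraw($300)): balance=$450.00 total_interest=$50.00
After 4 (deposit($500)): balance=$950.00 total_interest=$50.00
After 5 (month_end (apply 2% monthly interest)): balance=$969.00 total_interest=$69.00
After 6 (month_end (apply 2% monthly interest)): balance=$988.38 total_interest=$88.38
After 7 (month_end (apply 2% monthly interest)): balance=$1008.14 total_interest=$108.14
After 8 (deposit($100)): balance=$1108.14 total_interest=$108.14
After 9 (month_end (apply 2% monthly interest)): balance=$1130.30 total_interest=$130.30
After 10 (deposit($1000)): balance=$2130.30 total_interest=$130.30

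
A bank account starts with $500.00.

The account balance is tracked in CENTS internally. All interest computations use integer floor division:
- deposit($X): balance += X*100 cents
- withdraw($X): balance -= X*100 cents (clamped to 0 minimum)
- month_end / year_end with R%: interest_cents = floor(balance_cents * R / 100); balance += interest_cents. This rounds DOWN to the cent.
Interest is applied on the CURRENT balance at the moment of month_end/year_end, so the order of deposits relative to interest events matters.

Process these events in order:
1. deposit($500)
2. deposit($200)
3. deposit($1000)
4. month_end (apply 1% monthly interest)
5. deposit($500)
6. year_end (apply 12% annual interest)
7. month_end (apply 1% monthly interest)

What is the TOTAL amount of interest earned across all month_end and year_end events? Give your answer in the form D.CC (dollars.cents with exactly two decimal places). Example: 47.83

Answer: 379.12

Derivation:
After 1 (deposit($500)): balance=$1000.00 total_interest=$0.00
After 2 (deposit($200)): balance=$1200.00 total_interest=$0.00
After 3 (deposit($1000)): balance=$2200.00 total_interest=$0.00
After 4 (month_end (apply 1% monthly interest)): balance=$2222.00 total_interest=$22.00
After 5 (deposit($500)): balance=$2722.00 total_interest=$22.00
After 6 (year_end (apply 12% annual interest)): balance=$3048.64 total_interest=$348.64
After 7 (month_end (apply 1% monthly interest)): balance=$3079.12 total_interest=$379.12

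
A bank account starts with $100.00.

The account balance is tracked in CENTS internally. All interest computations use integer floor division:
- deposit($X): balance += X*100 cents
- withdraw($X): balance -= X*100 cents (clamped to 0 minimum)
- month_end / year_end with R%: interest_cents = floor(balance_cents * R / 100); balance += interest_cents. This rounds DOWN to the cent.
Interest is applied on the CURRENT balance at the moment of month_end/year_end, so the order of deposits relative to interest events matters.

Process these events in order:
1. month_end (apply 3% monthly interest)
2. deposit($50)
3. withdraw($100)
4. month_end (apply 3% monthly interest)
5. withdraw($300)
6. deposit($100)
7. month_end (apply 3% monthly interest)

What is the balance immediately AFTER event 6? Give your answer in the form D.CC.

Answer: 100.00

Derivation:
After 1 (month_end (apply 3% monthly interest)): balance=$103.00 total_interest=$3.00
After 2 (deposit($50)): balance=$153.00 total_interest=$3.00
After 3 (withdraw($100)): balance=$53.00 total_interest=$3.00
After 4 (month_end (apply 3% monthly interest)): balance=$54.59 total_interest=$4.59
After 5 (withdraw($300)): balance=$0.00 total_interest=$4.59
After 6 (deposit($100)): balance=$100.00 total_interest=$4.59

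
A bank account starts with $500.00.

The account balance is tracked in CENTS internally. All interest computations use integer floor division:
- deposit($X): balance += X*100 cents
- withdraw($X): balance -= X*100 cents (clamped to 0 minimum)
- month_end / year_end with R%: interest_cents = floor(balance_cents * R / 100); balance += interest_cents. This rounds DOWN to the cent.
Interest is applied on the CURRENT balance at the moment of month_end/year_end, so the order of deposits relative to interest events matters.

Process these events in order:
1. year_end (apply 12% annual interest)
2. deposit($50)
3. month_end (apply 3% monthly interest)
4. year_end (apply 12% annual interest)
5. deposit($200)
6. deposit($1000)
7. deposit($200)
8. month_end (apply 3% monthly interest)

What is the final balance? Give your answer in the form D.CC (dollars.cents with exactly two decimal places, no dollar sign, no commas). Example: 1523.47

After 1 (year_end (apply 12% annual interest)): balance=$560.00 total_interest=$60.00
After 2 (deposit($50)): balance=$610.00 total_interest=$60.00
After 3 (month_end (apply 3% monthly interest)): balance=$628.30 total_interest=$78.30
After 4 (year_end (apply 12% annual interest)): balance=$703.69 total_interest=$153.69
After 5 (deposit($200)): balance=$903.69 total_interest=$153.69
After 6 (deposit($1000)): balance=$1903.69 total_interest=$153.69
After 7 (deposit($200)): balance=$2103.69 total_interest=$153.69
After 8 (month_end (apply 3% monthly interest)): balance=$2166.80 total_interest=$216.80

Answer: 2166.80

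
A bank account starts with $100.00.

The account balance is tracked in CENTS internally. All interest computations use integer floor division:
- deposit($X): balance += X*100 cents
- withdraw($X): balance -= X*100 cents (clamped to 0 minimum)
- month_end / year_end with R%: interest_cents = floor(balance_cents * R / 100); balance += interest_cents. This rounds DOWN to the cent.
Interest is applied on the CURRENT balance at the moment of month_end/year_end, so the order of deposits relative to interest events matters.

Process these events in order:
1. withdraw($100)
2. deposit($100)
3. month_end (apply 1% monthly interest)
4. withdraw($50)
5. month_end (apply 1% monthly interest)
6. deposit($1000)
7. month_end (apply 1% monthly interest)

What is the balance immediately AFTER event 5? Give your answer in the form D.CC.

After 1 (withdraw($100)): balance=$0.00 total_interest=$0.00
After 2 (deposit($100)): balance=$100.00 total_interest=$0.00
After 3 (month_end (apply 1% monthly interest)): balance=$101.00 total_interest=$1.00
After 4 (withdraw($50)): balance=$51.00 total_interest=$1.00
After 5 (month_end (apply 1% monthly interest)): balance=$51.51 total_interest=$1.51

Answer: 51.51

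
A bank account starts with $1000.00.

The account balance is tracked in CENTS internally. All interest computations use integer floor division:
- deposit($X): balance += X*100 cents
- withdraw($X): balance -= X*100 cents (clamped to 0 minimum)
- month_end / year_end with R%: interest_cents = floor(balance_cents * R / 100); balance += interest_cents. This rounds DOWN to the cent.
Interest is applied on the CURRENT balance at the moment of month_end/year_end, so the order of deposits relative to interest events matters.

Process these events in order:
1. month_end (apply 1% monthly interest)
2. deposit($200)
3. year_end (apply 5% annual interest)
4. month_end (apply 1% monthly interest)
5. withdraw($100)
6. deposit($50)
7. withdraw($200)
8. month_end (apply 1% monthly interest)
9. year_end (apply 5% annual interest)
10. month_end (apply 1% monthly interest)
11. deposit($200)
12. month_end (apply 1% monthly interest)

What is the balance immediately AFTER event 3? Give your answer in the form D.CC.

After 1 (month_end (apply 1% monthly interest)): balance=$1010.00 total_interest=$10.00
After 2 (deposit($200)): balance=$1210.00 total_interest=$10.00
After 3 (year_end (apply 5% annual interest)): balance=$1270.50 total_interest=$70.50

Answer: 1270.50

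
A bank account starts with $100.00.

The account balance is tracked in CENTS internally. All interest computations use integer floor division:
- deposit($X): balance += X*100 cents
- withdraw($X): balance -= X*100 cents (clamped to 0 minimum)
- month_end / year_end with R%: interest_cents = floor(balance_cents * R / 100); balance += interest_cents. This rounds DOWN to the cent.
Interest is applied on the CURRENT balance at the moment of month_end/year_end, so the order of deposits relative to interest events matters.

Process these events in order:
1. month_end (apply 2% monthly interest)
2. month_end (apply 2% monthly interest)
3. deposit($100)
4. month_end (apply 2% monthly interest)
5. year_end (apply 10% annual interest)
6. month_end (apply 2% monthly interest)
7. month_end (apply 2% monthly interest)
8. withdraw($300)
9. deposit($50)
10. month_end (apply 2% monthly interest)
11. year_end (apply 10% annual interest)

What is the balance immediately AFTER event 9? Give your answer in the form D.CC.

After 1 (month_end (apply 2% monthly interest)): balance=$102.00 total_interest=$2.00
After 2 (month_end (apply 2% monthly interest)): balance=$104.04 total_interest=$4.04
After 3 (deposit($100)): balance=$204.04 total_interest=$4.04
After 4 (month_end (apply 2% monthly interest)): balance=$208.12 total_interest=$8.12
After 5 (year_end (apply 10% annual interest)): balance=$228.93 total_interest=$28.93
After 6 (month_end (apply 2% monthly interest)): balance=$233.50 total_interest=$33.50
After 7 (month_end (apply 2% monthly interest)): balance=$238.17 total_interest=$38.17
After 8 (withdraw($300)): balance=$0.00 total_interest=$38.17
After 9 (deposit($50)): balance=$50.00 total_interest=$38.17

Answer: 50.00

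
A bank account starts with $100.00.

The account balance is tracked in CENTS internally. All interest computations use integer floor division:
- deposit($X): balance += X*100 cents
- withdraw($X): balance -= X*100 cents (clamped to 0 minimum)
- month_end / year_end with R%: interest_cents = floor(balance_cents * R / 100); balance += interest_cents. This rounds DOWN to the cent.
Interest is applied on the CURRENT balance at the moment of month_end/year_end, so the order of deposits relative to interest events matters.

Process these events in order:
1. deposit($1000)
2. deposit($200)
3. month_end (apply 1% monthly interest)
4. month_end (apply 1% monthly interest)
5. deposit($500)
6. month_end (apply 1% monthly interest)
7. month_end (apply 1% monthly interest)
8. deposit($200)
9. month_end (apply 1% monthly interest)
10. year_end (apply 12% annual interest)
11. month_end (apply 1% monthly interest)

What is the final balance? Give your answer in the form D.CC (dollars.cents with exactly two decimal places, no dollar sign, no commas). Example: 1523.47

Answer: 2356.79

Derivation:
After 1 (deposit($1000)): balance=$1100.00 total_interest=$0.00
After 2 (deposit($200)): balance=$1300.00 total_interest=$0.00
After 3 (month_end (apply 1% monthly interest)): balance=$1313.00 total_interest=$13.00
After 4 (month_end (apply 1% monthly interest)): balance=$1326.13 total_interest=$26.13
After 5 (deposit($500)): balance=$1826.13 total_interest=$26.13
After 6 (month_end (apply 1% monthly interest)): balance=$1844.39 total_interest=$44.39
After 7 (month_end (apply 1% monthly interest)): balance=$1862.83 total_interest=$62.83
After 8 (deposit($200)): balance=$2062.83 total_interest=$62.83
After 9 (month_end (apply 1% monthly interest)): balance=$2083.45 total_interest=$83.45
After 10 (year_end (apply 12% annual interest)): balance=$2333.46 total_interest=$333.46
After 11 (month_end (apply 1% monthly interest)): balance=$2356.79 total_interest=$356.79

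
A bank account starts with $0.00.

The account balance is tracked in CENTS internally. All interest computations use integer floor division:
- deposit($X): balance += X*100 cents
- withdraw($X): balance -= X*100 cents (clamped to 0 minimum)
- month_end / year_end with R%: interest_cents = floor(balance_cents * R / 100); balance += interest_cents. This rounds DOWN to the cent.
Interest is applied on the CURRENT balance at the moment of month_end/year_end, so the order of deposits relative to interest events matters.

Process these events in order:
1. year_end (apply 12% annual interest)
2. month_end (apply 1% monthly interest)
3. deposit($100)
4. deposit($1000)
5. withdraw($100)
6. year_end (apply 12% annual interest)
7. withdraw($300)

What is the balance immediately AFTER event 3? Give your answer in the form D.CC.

After 1 (year_end (apply 12% annual interest)): balance=$0.00 total_interest=$0.00
After 2 (month_end (apply 1% monthly interest)): balance=$0.00 total_interest=$0.00
After 3 (deposit($100)): balance=$100.00 total_interest=$0.00

Answer: 100.00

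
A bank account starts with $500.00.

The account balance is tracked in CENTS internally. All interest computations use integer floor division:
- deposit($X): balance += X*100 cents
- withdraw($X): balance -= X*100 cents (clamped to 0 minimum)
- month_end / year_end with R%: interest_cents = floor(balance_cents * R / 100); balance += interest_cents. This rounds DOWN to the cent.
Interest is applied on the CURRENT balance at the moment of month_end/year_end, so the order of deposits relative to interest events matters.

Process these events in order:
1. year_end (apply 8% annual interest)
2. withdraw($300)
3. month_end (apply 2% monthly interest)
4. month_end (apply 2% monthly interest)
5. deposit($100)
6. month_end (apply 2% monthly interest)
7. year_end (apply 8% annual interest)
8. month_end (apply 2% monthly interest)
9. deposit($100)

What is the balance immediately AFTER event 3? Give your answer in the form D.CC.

After 1 (year_end (apply 8% annual interest)): balance=$540.00 total_interest=$40.00
After 2 (withdraw($300)): balance=$240.00 total_interest=$40.00
After 3 (month_end (apply 2% monthly interest)): balance=$244.80 total_interest=$44.80

Answer: 244.80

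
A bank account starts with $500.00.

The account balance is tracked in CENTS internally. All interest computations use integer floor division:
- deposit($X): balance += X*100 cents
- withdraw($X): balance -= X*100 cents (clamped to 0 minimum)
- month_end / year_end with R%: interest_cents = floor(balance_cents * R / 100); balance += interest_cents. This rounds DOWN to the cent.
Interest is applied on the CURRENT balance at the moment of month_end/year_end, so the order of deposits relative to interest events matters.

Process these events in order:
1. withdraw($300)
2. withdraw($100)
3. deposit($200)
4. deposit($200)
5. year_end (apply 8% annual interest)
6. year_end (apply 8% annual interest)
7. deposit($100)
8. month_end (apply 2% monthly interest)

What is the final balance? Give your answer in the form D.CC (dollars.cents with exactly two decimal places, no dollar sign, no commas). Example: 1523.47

Answer: 696.86

Derivation:
After 1 (withdraw($300)): balance=$200.00 total_interest=$0.00
After 2 (withdraw($100)): balance=$100.00 total_interest=$0.00
After 3 (deposit($200)): balance=$300.00 total_interest=$0.00
After 4 (deposit($200)): balance=$500.00 total_interest=$0.00
After 5 (year_end (apply 8% annual interest)): balance=$540.00 total_interest=$40.00
After 6 (year_end (apply 8% annual interest)): balance=$583.20 total_interest=$83.20
After 7 (deposit($100)): balance=$683.20 total_interest=$83.20
After 8 (month_end (apply 2% monthly interest)): balance=$696.86 total_interest=$96.86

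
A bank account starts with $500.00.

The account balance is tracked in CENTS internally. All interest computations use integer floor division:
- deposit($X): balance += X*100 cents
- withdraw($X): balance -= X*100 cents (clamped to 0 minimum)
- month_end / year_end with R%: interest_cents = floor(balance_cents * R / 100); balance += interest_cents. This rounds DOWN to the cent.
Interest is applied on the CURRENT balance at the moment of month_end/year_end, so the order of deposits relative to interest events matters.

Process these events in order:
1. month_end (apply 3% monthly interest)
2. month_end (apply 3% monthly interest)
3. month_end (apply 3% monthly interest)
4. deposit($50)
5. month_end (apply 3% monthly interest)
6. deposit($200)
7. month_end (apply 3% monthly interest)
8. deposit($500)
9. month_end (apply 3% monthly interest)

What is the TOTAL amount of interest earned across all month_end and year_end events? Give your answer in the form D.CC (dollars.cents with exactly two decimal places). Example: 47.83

Answer: 128.83

Derivation:
After 1 (month_end (apply 3% monthly interest)): balance=$515.00 total_interest=$15.00
After 2 (month_end (apply 3% monthly interest)): balance=$530.45 total_interest=$30.45
After 3 (month_end (apply 3% monthly interest)): balance=$546.36 total_interest=$46.36
After 4 (deposit($50)): balance=$596.36 total_interest=$46.36
After 5 (month_end (apply 3% monthly interest)): balance=$614.25 total_interest=$64.25
After 6 (deposit($200)): balance=$814.25 total_interest=$64.25
After 7 (month_end (apply 3% monthly interest)): balance=$838.67 total_interest=$88.67
After 8 (deposit($500)): balance=$1338.67 total_interest=$88.67
After 9 (month_end (apply 3% monthly interest)): balance=$1378.83 total_interest=$128.83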